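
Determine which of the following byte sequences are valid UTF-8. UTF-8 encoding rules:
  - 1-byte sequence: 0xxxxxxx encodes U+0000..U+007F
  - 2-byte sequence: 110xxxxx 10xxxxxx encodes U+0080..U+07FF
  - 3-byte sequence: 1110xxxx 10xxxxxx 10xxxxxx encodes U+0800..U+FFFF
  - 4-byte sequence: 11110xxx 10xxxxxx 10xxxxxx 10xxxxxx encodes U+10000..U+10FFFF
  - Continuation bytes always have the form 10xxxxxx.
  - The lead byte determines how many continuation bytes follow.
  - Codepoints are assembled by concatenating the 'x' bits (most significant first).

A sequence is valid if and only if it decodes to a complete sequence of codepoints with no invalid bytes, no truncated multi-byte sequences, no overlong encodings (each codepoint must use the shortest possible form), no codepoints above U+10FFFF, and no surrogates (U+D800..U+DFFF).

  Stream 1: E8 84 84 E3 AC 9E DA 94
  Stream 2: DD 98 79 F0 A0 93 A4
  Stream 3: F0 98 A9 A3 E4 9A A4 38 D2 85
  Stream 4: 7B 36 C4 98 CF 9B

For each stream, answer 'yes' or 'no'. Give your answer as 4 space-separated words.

Stream 1: decodes cleanly. VALID
Stream 2: decodes cleanly. VALID
Stream 3: decodes cleanly. VALID
Stream 4: decodes cleanly. VALID

Answer: yes yes yes yes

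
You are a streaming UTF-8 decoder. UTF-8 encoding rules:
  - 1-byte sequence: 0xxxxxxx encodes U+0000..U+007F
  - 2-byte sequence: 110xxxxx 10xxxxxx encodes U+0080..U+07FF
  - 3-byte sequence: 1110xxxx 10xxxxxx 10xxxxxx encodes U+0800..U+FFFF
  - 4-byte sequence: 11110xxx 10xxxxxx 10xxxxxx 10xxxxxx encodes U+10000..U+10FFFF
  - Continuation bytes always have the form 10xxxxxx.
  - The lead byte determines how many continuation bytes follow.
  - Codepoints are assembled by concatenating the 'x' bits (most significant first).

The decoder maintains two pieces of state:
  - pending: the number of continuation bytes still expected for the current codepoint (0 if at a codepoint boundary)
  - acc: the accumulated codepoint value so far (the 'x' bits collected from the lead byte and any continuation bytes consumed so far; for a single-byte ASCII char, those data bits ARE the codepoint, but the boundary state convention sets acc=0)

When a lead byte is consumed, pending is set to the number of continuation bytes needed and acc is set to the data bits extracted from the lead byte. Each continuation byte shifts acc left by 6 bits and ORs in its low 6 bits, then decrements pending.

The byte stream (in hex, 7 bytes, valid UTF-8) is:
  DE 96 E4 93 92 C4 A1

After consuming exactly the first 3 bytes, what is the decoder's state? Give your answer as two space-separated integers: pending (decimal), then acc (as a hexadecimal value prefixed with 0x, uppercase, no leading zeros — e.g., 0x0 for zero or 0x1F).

Answer: 2 0x4

Derivation:
Byte[0]=DE: 2-byte lead. pending=1, acc=0x1E
Byte[1]=96: continuation. acc=(acc<<6)|0x16=0x796, pending=0
Byte[2]=E4: 3-byte lead. pending=2, acc=0x4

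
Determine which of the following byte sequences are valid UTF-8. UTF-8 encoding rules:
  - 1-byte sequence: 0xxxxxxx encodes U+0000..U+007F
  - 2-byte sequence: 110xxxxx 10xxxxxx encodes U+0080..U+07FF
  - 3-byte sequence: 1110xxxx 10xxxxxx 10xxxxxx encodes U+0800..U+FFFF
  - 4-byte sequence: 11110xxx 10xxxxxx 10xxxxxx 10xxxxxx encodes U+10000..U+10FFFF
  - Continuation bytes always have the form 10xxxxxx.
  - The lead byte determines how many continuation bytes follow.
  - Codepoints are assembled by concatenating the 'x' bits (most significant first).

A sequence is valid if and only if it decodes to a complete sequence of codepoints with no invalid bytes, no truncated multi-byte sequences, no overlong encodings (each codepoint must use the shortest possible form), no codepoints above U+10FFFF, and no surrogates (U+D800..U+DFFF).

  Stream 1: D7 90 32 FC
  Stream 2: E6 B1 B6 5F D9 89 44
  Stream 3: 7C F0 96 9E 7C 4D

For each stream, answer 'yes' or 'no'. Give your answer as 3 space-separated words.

Answer: no yes no

Derivation:
Stream 1: error at byte offset 3. INVALID
Stream 2: decodes cleanly. VALID
Stream 3: error at byte offset 4. INVALID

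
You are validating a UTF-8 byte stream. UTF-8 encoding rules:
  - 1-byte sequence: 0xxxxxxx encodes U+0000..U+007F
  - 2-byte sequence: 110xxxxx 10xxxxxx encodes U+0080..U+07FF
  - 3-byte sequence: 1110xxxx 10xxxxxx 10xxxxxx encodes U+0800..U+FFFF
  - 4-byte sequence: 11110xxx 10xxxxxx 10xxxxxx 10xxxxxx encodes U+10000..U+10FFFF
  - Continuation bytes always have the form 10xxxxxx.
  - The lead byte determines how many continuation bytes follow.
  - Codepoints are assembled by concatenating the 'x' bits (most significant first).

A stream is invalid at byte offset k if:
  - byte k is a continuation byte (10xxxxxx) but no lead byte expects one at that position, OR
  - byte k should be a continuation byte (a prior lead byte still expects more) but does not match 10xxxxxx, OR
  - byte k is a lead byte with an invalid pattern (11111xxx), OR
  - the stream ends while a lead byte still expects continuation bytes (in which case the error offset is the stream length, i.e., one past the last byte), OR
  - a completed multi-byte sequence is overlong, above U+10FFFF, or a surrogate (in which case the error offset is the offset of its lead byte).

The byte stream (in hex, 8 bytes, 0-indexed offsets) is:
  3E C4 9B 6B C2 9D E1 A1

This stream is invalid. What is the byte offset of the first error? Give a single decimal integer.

Answer: 8

Derivation:
Byte[0]=3E: 1-byte ASCII. cp=U+003E
Byte[1]=C4: 2-byte lead, need 1 cont bytes. acc=0x4
Byte[2]=9B: continuation. acc=(acc<<6)|0x1B=0x11B
Completed: cp=U+011B (starts at byte 1)
Byte[3]=6B: 1-byte ASCII. cp=U+006B
Byte[4]=C2: 2-byte lead, need 1 cont bytes. acc=0x2
Byte[5]=9D: continuation. acc=(acc<<6)|0x1D=0x9D
Completed: cp=U+009D (starts at byte 4)
Byte[6]=E1: 3-byte lead, need 2 cont bytes. acc=0x1
Byte[7]=A1: continuation. acc=(acc<<6)|0x21=0x61
Byte[8]: stream ended, expected continuation. INVALID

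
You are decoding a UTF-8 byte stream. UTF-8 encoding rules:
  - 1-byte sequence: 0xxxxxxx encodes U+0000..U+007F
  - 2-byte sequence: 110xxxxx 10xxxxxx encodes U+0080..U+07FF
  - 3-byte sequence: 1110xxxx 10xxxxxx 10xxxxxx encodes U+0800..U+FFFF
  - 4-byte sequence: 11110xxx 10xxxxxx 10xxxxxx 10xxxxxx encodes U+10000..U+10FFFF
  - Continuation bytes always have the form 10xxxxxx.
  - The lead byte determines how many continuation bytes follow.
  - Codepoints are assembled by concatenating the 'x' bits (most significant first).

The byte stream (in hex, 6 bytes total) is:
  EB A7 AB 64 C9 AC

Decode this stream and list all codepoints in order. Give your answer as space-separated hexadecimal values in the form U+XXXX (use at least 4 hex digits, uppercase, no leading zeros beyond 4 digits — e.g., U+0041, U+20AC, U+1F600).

Answer: U+B9EB U+0064 U+026C

Derivation:
Byte[0]=EB: 3-byte lead, need 2 cont bytes. acc=0xB
Byte[1]=A7: continuation. acc=(acc<<6)|0x27=0x2E7
Byte[2]=AB: continuation. acc=(acc<<6)|0x2B=0xB9EB
Completed: cp=U+B9EB (starts at byte 0)
Byte[3]=64: 1-byte ASCII. cp=U+0064
Byte[4]=C9: 2-byte lead, need 1 cont bytes. acc=0x9
Byte[5]=AC: continuation. acc=(acc<<6)|0x2C=0x26C
Completed: cp=U+026C (starts at byte 4)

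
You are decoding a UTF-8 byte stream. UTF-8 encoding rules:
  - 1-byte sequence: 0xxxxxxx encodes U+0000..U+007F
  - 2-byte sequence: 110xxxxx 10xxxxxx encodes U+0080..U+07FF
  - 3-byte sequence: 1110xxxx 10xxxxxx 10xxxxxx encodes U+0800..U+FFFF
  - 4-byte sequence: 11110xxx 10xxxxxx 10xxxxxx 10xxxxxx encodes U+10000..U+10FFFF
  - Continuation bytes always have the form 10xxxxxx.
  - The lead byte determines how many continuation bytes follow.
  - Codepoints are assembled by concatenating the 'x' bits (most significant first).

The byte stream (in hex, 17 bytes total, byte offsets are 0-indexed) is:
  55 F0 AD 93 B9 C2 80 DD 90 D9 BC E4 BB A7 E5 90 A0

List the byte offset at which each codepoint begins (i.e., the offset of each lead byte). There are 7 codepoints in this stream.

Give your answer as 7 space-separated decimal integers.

Byte[0]=55: 1-byte ASCII. cp=U+0055
Byte[1]=F0: 4-byte lead, need 3 cont bytes. acc=0x0
Byte[2]=AD: continuation. acc=(acc<<6)|0x2D=0x2D
Byte[3]=93: continuation. acc=(acc<<6)|0x13=0xB53
Byte[4]=B9: continuation. acc=(acc<<6)|0x39=0x2D4F9
Completed: cp=U+2D4F9 (starts at byte 1)
Byte[5]=C2: 2-byte lead, need 1 cont bytes. acc=0x2
Byte[6]=80: continuation. acc=(acc<<6)|0x00=0x80
Completed: cp=U+0080 (starts at byte 5)
Byte[7]=DD: 2-byte lead, need 1 cont bytes. acc=0x1D
Byte[8]=90: continuation. acc=(acc<<6)|0x10=0x750
Completed: cp=U+0750 (starts at byte 7)
Byte[9]=D9: 2-byte lead, need 1 cont bytes. acc=0x19
Byte[10]=BC: continuation. acc=(acc<<6)|0x3C=0x67C
Completed: cp=U+067C (starts at byte 9)
Byte[11]=E4: 3-byte lead, need 2 cont bytes. acc=0x4
Byte[12]=BB: continuation. acc=(acc<<6)|0x3B=0x13B
Byte[13]=A7: continuation. acc=(acc<<6)|0x27=0x4EE7
Completed: cp=U+4EE7 (starts at byte 11)
Byte[14]=E5: 3-byte lead, need 2 cont bytes. acc=0x5
Byte[15]=90: continuation. acc=(acc<<6)|0x10=0x150
Byte[16]=A0: continuation. acc=(acc<<6)|0x20=0x5420
Completed: cp=U+5420 (starts at byte 14)

Answer: 0 1 5 7 9 11 14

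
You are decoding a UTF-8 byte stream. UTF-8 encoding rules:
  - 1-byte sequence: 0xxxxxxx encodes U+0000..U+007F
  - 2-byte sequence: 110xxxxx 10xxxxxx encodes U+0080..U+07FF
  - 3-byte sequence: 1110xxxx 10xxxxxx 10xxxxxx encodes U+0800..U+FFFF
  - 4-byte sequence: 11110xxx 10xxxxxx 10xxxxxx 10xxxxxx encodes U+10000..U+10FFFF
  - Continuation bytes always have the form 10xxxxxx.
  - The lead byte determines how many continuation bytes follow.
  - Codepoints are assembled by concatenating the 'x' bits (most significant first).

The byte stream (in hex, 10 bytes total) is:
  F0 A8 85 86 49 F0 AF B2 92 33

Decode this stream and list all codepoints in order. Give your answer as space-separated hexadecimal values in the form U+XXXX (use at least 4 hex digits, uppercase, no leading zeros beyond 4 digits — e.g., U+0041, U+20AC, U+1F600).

Answer: U+28146 U+0049 U+2FC92 U+0033

Derivation:
Byte[0]=F0: 4-byte lead, need 3 cont bytes. acc=0x0
Byte[1]=A8: continuation. acc=(acc<<6)|0x28=0x28
Byte[2]=85: continuation. acc=(acc<<6)|0x05=0xA05
Byte[3]=86: continuation. acc=(acc<<6)|0x06=0x28146
Completed: cp=U+28146 (starts at byte 0)
Byte[4]=49: 1-byte ASCII. cp=U+0049
Byte[5]=F0: 4-byte lead, need 3 cont bytes. acc=0x0
Byte[6]=AF: continuation. acc=(acc<<6)|0x2F=0x2F
Byte[7]=B2: continuation. acc=(acc<<6)|0x32=0xBF2
Byte[8]=92: continuation. acc=(acc<<6)|0x12=0x2FC92
Completed: cp=U+2FC92 (starts at byte 5)
Byte[9]=33: 1-byte ASCII. cp=U+0033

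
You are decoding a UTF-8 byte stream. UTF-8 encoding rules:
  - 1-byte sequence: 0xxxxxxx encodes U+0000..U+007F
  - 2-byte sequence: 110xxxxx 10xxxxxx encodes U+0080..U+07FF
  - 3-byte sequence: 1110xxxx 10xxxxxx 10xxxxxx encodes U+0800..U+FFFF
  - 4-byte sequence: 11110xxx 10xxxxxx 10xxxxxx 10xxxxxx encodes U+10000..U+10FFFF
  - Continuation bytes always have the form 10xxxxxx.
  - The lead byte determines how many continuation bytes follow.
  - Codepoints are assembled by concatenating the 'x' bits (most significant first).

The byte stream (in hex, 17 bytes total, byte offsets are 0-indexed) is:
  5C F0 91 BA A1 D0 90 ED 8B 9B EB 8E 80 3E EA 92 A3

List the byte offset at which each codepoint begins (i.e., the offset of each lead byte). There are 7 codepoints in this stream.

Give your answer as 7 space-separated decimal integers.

Answer: 0 1 5 7 10 13 14

Derivation:
Byte[0]=5C: 1-byte ASCII. cp=U+005C
Byte[1]=F0: 4-byte lead, need 3 cont bytes. acc=0x0
Byte[2]=91: continuation. acc=(acc<<6)|0x11=0x11
Byte[3]=BA: continuation. acc=(acc<<6)|0x3A=0x47A
Byte[4]=A1: continuation. acc=(acc<<6)|0x21=0x11EA1
Completed: cp=U+11EA1 (starts at byte 1)
Byte[5]=D0: 2-byte lead, need 1 cont bytes. acc=0x10
Byte[6]=90: continuation. acc=(acc<<6)|0x10=0x410
Completed: cp=U+0410 (starts at byte 5)
Byte[7]=ED: 3-byte lead, need 2 cont bytes. acc=0xD
Byte[8]=8B: continuation. acc=(acc<<6)|0x0B=0x34B
Byte[9]=9B: continuation. acc=(acc<<6)|0x1B=0xD2DB
Completed: cp=U+D2DB (starts at byte 7)
Byte[10]=EB: 3-byte lead, need 2 cont bytes. acc=0xB
Byte[11]=8E: continuation. acc=(acc<<6)|0x0E=0x2CE
Byte[12]=80: continuation. acc=(acc<<6)|0x00=0xB380
Completed: cp=U+B380 (starts at byte 10)
Byte[13]=3E: 1-byte ASCII. cp=U+003E
Byte[14]=EA: 3-byte lead, need 2 cont bytes. acc=0xA
Byte[15]=92: continuation. acc=(acc<<6)|0x12=0x292
Byte[16]=A3: continuation. acc=(acc<<6)|0x23=0xA4A3
Completed: cp=U+A4A3 (starts at byte 14)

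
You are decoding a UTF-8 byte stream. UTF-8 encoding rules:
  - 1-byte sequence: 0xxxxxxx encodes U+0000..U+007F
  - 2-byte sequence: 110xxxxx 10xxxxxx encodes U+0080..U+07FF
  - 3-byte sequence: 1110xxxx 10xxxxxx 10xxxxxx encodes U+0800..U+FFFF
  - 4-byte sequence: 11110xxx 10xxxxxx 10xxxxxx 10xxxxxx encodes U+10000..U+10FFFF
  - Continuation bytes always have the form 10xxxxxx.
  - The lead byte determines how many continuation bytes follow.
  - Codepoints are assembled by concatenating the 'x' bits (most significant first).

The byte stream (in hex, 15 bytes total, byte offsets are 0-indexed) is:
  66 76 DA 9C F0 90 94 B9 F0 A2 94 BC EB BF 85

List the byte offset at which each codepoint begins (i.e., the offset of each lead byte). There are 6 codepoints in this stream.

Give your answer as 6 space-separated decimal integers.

Answer: 0 1 2 4 8 12

Derivation:
Byte[0]=66: 1-byte ASCII. cp=U+0066
Byte[1]=76: 1-byte ASCII. cp=U+0076
Byte[2]=DA: 2-byte lead, need 1 cont bytes. acc=0x1A
Byte[3]=9C: continuation. acc=(acc<<6)|0x1C=0x69C
Completed: cp=U+069C (starts at byte 2)
Byte[4]=F0: 4-byte lead, need 3 cont bytes. acc=0x0
Byte[5]=90: continuation. acc=(acc<<6)|0x10=0x10
Byte[6]=94: continuation. acc=(acc<<6)|0x14=0x414
Byte[7]=B9: continuation. acc=(acc<<6)|0x39=0x10539
Completed: cp=U+10539 (starts at byte 4)
Byte[8]=F0: 4-byte lead, need 3 cont bytes. acc=0x0
Byte[9]=A2: continuation. acc=(acc<<6)|0x22=0x22
Byte[10]=94: continuation. acc=(acc<<6)|0x14=0x894
Byte[11]=BC: continuation. acc=(acc<<6)|0x3C=0x2253C
Completed: cp=U+2253C (starts at byte 8)
Byte[12]=EB: 3-byte lead, need 2 cont bytes. acc=0xB
Byte[13]=BF: continuation. acc=(acc<<6)|0x3F=0x2FF
Byte[14]=85: continuation. acc=(acc<<6)|0x05=0xBFC5
Completed: cp=U+BFC5 (starts at byte 12)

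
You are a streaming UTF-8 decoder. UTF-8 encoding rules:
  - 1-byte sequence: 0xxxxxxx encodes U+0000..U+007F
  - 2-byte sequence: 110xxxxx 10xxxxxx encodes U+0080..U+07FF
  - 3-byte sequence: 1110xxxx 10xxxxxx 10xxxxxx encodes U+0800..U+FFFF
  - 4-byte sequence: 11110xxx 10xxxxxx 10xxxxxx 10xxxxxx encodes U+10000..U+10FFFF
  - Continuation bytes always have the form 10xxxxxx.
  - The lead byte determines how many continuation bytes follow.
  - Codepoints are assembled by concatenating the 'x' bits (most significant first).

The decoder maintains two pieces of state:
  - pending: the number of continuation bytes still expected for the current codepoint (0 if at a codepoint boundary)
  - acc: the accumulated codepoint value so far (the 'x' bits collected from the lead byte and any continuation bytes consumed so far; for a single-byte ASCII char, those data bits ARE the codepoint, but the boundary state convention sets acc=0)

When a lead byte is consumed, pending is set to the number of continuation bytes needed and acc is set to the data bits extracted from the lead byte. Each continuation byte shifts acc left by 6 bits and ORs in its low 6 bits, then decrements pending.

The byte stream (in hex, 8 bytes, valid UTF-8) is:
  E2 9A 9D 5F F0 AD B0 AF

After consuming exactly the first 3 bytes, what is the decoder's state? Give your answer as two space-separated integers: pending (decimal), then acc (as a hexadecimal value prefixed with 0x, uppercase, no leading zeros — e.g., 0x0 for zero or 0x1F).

Answer: 0 0x269D

Derivation:
Byte[0]=E2: 3-byte lead. pending=2, acc=0x2
Byte[1]=9A: continuation. acc=(acc<<6)|0x1A=0x9A, pending=1
Byte[2]=9D: continuation. acc=(acc<<6)|0x1D=0x269D, pending=0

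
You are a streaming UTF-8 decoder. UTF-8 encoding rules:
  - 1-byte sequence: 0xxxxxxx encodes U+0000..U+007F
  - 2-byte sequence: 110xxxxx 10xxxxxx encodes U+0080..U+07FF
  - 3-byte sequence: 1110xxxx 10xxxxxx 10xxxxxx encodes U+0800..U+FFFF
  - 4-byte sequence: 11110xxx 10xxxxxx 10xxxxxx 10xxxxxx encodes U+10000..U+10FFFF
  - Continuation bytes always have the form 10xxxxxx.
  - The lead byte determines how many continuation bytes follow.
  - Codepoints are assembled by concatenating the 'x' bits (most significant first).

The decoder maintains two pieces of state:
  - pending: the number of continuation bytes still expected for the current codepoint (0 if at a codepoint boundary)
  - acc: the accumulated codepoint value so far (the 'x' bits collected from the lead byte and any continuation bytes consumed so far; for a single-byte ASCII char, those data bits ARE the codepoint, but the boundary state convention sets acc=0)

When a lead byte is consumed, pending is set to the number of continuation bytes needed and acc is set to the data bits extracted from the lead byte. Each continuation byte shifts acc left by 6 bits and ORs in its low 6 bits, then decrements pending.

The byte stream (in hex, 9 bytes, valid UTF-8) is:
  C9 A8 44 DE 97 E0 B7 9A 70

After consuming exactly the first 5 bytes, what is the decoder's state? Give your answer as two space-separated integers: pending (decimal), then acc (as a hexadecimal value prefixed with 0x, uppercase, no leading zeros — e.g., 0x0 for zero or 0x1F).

Byte[0]=C9: 2-byte lead. pending=1, acc=0x9
Byte[1]=A8: continuation. acc=(acc<<6)|0x28=0x268, pending=0
Byte[2]=44: 1-byte. pending=0, acc=0x0
Byte[3]=DE: 2-byte lead. pending=1, acc=0x1E
Byte[4]=97: continuation. acc=(acc<<6)|0x17=0x797, pending=0

Answer: 0 0x797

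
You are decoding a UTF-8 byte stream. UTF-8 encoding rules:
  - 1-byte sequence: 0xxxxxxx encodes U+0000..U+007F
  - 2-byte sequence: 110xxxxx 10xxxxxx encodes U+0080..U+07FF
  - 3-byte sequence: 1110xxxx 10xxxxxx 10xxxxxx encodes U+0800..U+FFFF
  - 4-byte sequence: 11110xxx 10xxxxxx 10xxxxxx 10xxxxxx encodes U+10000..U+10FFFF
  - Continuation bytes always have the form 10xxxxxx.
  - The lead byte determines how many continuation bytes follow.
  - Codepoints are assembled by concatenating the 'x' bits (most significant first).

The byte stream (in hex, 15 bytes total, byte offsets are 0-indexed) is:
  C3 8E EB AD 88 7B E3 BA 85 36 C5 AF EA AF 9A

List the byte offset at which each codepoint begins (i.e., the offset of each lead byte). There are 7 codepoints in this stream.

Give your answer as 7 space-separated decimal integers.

Answer: 0 2 5 6 9 10 12

Derivation:
Byte[0]=C3: 2-byte lead, need 1 cont bytes. acc=0x3
Byte[1]=8E: continuation. acc=(acc<<6)|0x0E=0xCE
Completed: cp=U+00CE (starts at byte 0)
Byte[2]=EB: 3-byte lead, need 2 cont bytes. acc=0xB
Byte[3]=AD: continuation. acc=(acc<<6)|0x2D=0x2ED
Byte[4]=88: continuation. acc=(acc<<6)|0x08=0xBB48
Completed: cp=U+BB48 (starts at byte 2)
Byte[5]=7B: 1-byte ASCII. cp=U+007B
Byte[6]=E3: 3-byte lead, need 2 cont bytes. acc=0x3
Byte[7]=BA: continuation. acc=(acc<<6)|0x3A=0xFA
Byte[8]=85: continuation. acc=(acc<<6)|0x05=0x3E85
Completed: cp=U+3E85 (starts at byte 6)
Byte[9]=36: 1-byte ASCII. cp=U+0036
Byte[10]=C5: 2-byte lead, need 1 cont bytes. acc=0x5
Byte[11]=AF: continuation. acc=(acc<<6)|0x2F=0x16F
Completed: cp=U+016F (starts at byte 10)
Byte[12]=EA: 3-byte lead, need 2 cont bytes. acc=0xA
Byte[13]=AF: continuation. acc=(acc<<6)|0x2F=0x2AF
Byte[14]=9A: continuation. acc=(acc<<6)|0x1A=0xABDA
Completed: cp=U+ABDA (starts at byte 12)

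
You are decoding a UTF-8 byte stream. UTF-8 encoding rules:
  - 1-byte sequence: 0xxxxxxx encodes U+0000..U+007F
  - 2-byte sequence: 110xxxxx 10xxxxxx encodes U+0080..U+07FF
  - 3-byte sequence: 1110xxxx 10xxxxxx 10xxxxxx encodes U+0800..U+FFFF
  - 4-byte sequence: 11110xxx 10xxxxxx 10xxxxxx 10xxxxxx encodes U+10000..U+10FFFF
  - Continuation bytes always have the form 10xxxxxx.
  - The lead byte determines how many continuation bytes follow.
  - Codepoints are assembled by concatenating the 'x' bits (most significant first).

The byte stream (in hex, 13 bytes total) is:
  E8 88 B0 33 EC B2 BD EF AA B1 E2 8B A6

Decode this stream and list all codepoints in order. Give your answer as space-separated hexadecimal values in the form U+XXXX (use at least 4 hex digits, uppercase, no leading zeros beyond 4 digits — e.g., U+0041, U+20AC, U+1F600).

Answer: U+8230 U+0033 U+CCBD U+FAB1 U+22E6

Derivation:
Byte[0]=E8: 3-byte lead, need 2 cont bytes. acc=0x8
Byte[1]=88: continuation. acc=(acc<<6)|0x08=0x208
Byte[2]=B0: continuation. acc=(acc<<6)|0x30=0x8230
Completed: cp=U+8230 (starts at byte 0)
Byte[3]=33: 1-byte ASCII. cp=U+0033
Byte[4]=EC: 3-byte lead, need 2 cont bytes. acc=0xC
Byte[5]=B2: continuation. acc=(acc<<6)|0x32=0x332
Byte[6]=BD: continuation. acc=(acc<<6)|0x3D=0xCCBD
Completed: cp=U+CCBD (starts at byte 4)
Byte[7]=EF: 3-byte lead, need 2 cont bytes. acc=0xF
Byte[8]=AA: continuation. acc=(acc<<6)|0x2A=0x3EA
Byte[9]=B1: continuation. acc=(acc<<6)|0x31=0xFAB1
Completed: cp=U+FAB1 (starts at byte 7)
Byte[10]=E2: 3-byte lead, need 2 cont bytes. acc=0x2
Byte[11]=8B: continuation. acc=(acc<<6)|0x0B=0x8B
Byte[12]=A6: continuation. acc=(acc<<6)|0x26=0x22E6
Completed: cp=U+22E6 (starts at byte 10)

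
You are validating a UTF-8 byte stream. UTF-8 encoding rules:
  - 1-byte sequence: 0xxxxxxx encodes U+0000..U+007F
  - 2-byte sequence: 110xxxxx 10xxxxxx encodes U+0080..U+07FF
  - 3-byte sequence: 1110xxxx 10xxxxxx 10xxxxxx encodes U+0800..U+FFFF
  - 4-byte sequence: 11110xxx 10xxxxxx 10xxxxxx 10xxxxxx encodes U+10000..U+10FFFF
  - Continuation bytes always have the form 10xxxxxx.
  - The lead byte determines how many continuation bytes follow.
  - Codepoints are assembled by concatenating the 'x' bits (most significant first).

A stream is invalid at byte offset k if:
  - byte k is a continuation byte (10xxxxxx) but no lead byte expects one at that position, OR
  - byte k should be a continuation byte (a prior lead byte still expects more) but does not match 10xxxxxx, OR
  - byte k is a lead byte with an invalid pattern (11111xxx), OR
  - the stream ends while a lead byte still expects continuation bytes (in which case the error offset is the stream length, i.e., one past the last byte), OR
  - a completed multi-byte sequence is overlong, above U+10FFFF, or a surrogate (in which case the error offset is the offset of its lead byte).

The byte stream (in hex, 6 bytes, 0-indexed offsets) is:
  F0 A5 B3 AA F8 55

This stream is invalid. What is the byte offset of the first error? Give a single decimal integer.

Byte[0]=F0: 4-byte lead, need 3 cont bytes. acc=0x0
Byte[1]=A5: continuation. acc=(acc<<6)|0x25=0x25
Byte[2]=B3: continuation. acc=(acc<<6)|0x33=0x973
Byte[3]=AA: continuation. acc=(acc<<6)|0x2A=0x25CEA
Completed: cp=U+25CEA (starts at byte 0)
Byte[4]=F8: INVALID lead byte (not 0xxx/110x/1110/11110)

Answer: 4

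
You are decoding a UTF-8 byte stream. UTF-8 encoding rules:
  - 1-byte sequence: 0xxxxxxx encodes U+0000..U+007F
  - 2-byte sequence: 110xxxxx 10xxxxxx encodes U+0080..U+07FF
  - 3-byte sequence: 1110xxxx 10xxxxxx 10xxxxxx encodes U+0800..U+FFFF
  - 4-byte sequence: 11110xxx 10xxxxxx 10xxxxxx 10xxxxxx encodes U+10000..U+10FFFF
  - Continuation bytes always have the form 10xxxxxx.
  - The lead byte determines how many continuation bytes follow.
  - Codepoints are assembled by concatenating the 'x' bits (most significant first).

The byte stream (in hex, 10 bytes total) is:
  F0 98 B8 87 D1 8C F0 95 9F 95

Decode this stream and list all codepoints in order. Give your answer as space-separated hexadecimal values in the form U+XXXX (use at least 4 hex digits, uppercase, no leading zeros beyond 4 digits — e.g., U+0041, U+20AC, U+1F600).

Answer: U+18E07 U+044C U+157D5

Derivation:
Byte[0]=F0: 4-byte lead, need 3 cont bytes. acc=0x0
Byte[1]=98: continuation. acc=(acc<<6)|0x18=0x18
Byte[2]=B8: continuation. acc=(acc<<6)|0x38=0x638
Byte[3]=87: continuation. acc=(acc<<6)|0x07=0x18E07
Completed: cp=U+18E07 (starts at byte 0)
Byte[4]=D1: 2-byte lead, need 1 cont bytes. acc=0x11
Byte[5]=8C: continuation. acc=(acc<<6)|0x0C=0x44C
Completed: cp=U+044C (starts at byte 4)
Byte[6]=F0: 4-byte lead, need 3 cont bytes. acc=0x0
Byte[7]=95: continuation. acc=(acc<<6)|0x15=0x15
Byte[8]=9F: continuation. acc=(acc<<6)|0x1F=0x55F
Byte[9]=95: continuation. acc=(acc<<6)|0x15=0x157D5
Completed: cp=U+157D5 (starts at byte 6)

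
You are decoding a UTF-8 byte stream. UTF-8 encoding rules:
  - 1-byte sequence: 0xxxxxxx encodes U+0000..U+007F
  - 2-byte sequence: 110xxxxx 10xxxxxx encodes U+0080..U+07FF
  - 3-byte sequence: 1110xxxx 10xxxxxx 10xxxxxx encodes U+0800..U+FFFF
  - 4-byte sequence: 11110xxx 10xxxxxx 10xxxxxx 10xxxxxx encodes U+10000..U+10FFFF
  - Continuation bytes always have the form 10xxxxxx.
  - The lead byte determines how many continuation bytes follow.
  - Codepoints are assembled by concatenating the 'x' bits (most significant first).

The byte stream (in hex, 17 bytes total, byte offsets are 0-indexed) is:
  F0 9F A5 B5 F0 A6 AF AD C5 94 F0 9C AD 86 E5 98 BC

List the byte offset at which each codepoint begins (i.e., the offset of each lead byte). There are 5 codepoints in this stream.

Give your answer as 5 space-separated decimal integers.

Byte[0]=F0: 4-byte lead, need 3 cont bytes. acc=0x0
Byte[1]=9F: continuation. acc=(acc<<6)|0x1F=0x1F
Byte[2]=A5: continuation. acc=(acc<<6)|0x25=0x7E5
Byte[3]=B5: continuation. acc=(acc<<6)|0x35=0x1F975
Completed: cp=U+1F975 (starts at byte 0)
Byte[4]=F0: 4-byte lead, need 3 cont bytes. acc=0x0
Byte[5]=A6: continuation. acc=(acc<<6)|0x26=0x26
Byte[6]=AF: continuation. acc=(acc<<6)|0x2F=0x9AF
Byte[7]=AD: continuation. acc=(acc<<6)|0x2D=0x26BED
Completed: cp=U+26BED (starts at byte 4)
Byte[8]=C5: 2-byte lead, need 1 cont bytes. acc=0x5
Byte[9]=94: continuation. acc=(acc<<6)|0x14=0x154
Completed: cp=U+0154 (starts at byte 8)
Byte[10]=F0: 4-byte lead, need 3 cont bytes. acc=0x0
Byte[11]=9C: continuation. acc=(acc<<6)|0x1C=0x1C
Byte[12]=AD: continuation. acc=(acc<<6)|0x2D=0x72D
Byte[13]=86: continuation. acc=(acc<<6)|0x06=0x1CB46
Completed: cp=U+1CB46 (starts at byte 10)
Byte[14]=E5: 3-byte lead, need 2 cont bytes. acc=0x5
Byte[15]=98: continuation. acc=(acc<<6)|0x18=0x158
Byte[16]=BC: continuation. acc=(acc<<6)|0x3C=0x563C
Completed: cp=U+563C (starts at byte 14)

Answer: 0 4 8 10 14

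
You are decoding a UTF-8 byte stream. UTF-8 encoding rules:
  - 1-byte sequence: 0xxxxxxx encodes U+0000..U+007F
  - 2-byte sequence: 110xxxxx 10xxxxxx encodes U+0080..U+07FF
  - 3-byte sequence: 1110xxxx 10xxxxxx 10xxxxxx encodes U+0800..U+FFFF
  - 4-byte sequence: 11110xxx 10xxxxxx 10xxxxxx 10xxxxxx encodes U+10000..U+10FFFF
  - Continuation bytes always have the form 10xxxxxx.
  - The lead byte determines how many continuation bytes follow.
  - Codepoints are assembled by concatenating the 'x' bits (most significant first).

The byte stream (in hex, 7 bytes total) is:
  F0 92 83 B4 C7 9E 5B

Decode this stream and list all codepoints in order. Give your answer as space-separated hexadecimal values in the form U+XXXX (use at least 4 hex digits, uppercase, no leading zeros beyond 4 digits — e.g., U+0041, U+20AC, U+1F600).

Answer: U+120F4 U+01DE U+005B

Derivation:
Byte[0]=F0: 4-byte lead, need 3 cont bytes. acc=0x0
Byte[1]=92: continuation. acc=(acc<<6)|0x12=0x12
Byte[2]=83: continuation. acc=(acc<<6)|0x03=0x483
Byte[3]=B4: continuation. acc=(acc<<6)|0x34=0x120F4
Completed: cp=U+120F4 (starts at byte 0)
Byte[4]=C7: 2-byte lead, need 1 cont bytes. acc=0x7
Byte[5]=9E: continuation. acc=(acc<<6)|0x1E=0x1DE
Completed: cp=U+01DE (starts at byte 4)
Byte[6]=5B: 1-byte ASCII. cp=U+005B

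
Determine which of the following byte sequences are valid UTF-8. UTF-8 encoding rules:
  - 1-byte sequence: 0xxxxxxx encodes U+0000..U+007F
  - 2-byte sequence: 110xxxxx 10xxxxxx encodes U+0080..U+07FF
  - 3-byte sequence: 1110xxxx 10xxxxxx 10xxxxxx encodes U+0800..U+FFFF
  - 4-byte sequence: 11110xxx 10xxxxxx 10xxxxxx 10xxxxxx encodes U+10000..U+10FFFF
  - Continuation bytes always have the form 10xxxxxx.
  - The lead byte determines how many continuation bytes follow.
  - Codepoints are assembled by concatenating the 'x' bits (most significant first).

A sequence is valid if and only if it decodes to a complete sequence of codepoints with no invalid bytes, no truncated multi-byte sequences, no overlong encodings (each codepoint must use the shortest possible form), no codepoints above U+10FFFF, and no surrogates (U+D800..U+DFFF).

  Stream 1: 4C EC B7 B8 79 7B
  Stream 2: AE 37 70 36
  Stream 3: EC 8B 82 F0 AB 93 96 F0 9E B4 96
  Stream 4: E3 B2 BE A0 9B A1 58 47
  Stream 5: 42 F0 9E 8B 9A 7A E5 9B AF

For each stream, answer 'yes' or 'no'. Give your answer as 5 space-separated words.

Answer: yes no yes no yes

Derivation:
Stream 1: decodes cleanly. VALID
Stream 2: error at byte offset 0. INVALID
Stream 3: decodes cleanly. VALID
Stream 4: error at byte offset 3. INVALID
Stream 5: decodes cleanly. VALID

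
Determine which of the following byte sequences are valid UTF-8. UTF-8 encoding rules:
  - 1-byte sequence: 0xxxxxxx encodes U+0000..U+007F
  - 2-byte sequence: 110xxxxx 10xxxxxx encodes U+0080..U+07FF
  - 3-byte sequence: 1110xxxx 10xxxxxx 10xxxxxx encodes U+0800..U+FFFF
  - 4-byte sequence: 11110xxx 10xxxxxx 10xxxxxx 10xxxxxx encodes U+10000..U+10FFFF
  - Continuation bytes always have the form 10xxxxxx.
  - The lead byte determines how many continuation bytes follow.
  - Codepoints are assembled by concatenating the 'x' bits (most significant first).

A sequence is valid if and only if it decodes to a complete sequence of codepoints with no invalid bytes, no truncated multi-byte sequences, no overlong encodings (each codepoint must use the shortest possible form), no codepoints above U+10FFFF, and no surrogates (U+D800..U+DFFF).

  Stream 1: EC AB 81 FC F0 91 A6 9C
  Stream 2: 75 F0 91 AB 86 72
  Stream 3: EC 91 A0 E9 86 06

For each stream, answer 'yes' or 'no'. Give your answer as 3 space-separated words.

Answer: no yes no

Derivation:
Stream 1: error at byte offset 3. INVALID
Stream 2: decodes cleanly. VALID
Stream 3: error at byte offset 5. INVALID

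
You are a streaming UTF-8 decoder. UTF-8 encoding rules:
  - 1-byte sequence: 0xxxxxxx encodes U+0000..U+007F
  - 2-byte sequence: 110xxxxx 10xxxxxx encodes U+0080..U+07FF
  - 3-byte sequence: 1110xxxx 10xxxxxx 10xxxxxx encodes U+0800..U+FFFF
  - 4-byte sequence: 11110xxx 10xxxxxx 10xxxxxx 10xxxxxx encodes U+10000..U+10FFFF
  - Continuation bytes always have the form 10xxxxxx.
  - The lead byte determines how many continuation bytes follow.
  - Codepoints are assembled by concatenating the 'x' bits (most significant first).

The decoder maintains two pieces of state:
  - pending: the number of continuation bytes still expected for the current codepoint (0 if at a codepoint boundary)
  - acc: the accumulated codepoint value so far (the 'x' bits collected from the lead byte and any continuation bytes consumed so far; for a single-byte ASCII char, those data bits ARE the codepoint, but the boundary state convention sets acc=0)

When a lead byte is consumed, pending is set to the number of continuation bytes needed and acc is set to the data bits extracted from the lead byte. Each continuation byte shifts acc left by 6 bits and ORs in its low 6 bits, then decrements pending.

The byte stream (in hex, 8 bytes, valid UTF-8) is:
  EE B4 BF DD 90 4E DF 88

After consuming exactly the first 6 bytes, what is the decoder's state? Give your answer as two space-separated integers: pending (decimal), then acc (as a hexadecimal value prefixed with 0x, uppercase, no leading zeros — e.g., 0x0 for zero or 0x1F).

Byte[0]=EE: 3-byte lead. pending=2, acc=0xE
Byte[1]=B4: continuation. acc=(acc<<6)|0x34=0x3B4, pending=1
Byte[2]=BF: continuation. acc=(acc<<6)|0x3F=0xED3F, pending=0
Byte[3]=DD: 2-byte lead. pending=1, acc=0x1D
Byte[4]=90: continuation. acc=(acc<<6)|0x10=0x750, pending=0
Byte[5]=4E: 1-byte. pending=0, acc=0x0

Answer: 0 0x0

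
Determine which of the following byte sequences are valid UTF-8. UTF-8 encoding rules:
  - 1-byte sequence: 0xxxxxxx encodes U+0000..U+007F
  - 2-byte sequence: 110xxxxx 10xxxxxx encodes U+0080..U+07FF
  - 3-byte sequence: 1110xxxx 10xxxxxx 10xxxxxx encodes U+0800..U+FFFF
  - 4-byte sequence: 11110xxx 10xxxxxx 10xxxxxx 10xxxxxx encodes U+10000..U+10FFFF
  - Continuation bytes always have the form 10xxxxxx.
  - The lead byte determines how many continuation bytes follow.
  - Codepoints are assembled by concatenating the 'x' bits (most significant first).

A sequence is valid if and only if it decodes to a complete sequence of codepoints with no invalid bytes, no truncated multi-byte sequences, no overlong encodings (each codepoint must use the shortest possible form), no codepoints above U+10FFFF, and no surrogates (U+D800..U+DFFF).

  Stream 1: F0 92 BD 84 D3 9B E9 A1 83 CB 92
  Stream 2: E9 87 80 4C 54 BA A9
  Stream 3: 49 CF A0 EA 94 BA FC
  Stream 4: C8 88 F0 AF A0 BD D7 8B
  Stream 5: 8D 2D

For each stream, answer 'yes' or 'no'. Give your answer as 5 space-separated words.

Stream 1: decodes cleanly. VALID
Stream 2: error at byte offset 5. INVALID
Stream 3: error at byte offset 6. INVALID
Stream 4: decodes cleanly. VALID
Stream 5: error at byte offset 0. INVALID

Answer: yes no no yes no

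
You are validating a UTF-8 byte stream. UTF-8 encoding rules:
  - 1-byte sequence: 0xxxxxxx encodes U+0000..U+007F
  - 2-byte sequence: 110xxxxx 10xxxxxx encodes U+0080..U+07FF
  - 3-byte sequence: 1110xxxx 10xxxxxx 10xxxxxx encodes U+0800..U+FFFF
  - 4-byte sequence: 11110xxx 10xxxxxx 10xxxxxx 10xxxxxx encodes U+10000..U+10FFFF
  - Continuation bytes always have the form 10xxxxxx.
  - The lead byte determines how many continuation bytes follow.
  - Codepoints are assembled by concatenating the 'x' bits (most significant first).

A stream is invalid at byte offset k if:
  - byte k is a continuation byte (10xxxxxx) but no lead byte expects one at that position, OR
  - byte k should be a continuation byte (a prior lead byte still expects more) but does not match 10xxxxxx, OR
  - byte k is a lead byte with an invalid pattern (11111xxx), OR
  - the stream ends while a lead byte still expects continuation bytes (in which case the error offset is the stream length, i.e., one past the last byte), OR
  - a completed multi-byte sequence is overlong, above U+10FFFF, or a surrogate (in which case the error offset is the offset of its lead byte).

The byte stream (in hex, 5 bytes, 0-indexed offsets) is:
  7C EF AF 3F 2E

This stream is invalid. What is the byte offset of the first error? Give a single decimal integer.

Answer: 3

Derivation:
Byte[0]=7C: 1-byte ASCII. cp=U+007C
Byte[1]=EF: 3-byte lead, need 2 cont bytes. acc=0xF
Byte[2]=AF: continuation. acc=(acc<<6)|0x2F=0x3EF
Byte[3]=3F: expected 10xxxxxx continuation. INVALID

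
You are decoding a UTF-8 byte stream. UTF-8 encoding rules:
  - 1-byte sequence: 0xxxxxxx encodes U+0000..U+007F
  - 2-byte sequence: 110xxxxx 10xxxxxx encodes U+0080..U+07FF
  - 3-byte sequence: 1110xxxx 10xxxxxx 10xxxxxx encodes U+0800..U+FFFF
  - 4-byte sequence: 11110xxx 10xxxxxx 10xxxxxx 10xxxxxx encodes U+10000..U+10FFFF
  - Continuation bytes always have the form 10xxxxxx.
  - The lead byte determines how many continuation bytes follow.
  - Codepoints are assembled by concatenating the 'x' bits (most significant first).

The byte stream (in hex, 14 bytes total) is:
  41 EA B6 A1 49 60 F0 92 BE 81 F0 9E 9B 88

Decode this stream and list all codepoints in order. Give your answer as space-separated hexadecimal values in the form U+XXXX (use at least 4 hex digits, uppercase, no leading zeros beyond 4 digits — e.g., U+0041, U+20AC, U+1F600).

Byte[0]=41: 1-byte ASCII. cp=U+0041
Byte[1]=EA: 3-byte lead, need 2 cont bytes. acc=0xA
Byte[2]=B6: continuation. acc=(acc<<6)|0x36=0x2B6
Byte[3]=A1: continuation. acc=(acc<<6)|0x21=0xADA1
Completed: cp=U+ADA1 (starts at byte 1)
Byte[4]=49: 1-byte ASCII. cp=U+0049
Byte[5]=60: 1-byte ASCII. cp=U+0060
Byte[6]=F0: 4-byte lead, need 3 cont bytes. acc=0x0
Byte[7]=92: continuation. acc=(acc<<6)|0x12=0x12
Byte[8]=BE: continuation. acc=(acc<<6)|0x3E=0x4BE
Byte[9]=81: continuation. acc=(acc<<6)|0x01=0x12F81
Completed: cp=U+12F81 (starts at byte 6)
Byte[10]=F0: 4-byte lead, need 3 cont bytes. acc=0x0
Byte[11]=9E: continuation. acc=(acc<<6)|0x1E=0x1E
Byte[12]=9B: continuation. acc=(acc<<6)|0x1B=0x79B
Byte[13]=88: continuation. acc=(acc<<6)|0x08=0x1E6C8
Completed: cp=U+1E6C8 (starts at byte 10)

Answer: U+0041 U+ADA1 U+0049 U+0060 U+12F81 U+1E6C8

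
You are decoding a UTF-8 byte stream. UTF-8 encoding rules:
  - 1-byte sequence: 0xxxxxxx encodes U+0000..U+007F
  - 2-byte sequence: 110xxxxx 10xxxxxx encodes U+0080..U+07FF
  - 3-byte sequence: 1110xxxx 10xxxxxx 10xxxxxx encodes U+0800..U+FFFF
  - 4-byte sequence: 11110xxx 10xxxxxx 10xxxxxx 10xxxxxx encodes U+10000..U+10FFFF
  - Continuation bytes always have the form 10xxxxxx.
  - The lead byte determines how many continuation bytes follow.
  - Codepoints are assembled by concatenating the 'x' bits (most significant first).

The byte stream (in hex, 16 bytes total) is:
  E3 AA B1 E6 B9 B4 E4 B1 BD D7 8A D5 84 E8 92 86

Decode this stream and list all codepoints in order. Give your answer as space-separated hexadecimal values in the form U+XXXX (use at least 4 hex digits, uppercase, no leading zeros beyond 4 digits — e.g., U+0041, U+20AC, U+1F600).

Byte[0]=E3: 3-byte lead, need 2 cont bytes. acc=0x3
Byte[1]=AA: continuation. acc=(acc<<6)|0x2A=0xEA
Byte[2]=B1: continuation. acc=(acc<<6)|0x31=0x3AB1
Completed: cp=U+3AB1 (starts at byte 0)
Byte[3]=E6: 3-byte lead, need 2 cont bytes. acc=0x6
Byte[4]=B9: continuation. acc=(acc<<6)|0x39=0x1B9
Byte[5]=B4: continuation. acc=(acc<<6)|0x34=0x6E74
Completed: cp=U+6E74 (starts at byte 3)
Byte[6]=E4: 3-byte lead, need 2 cont bytes. acc=0x4
Byte[7]=B1: continuation. acc=(acc<<6)|0x31=0x131
Byte[8]=BD: continuation. acc=(acc<<6)|0x3D=0x4C7D
Completed: cp=U+4C7D (starts at byte 6)
Byte[9]=D7: 2-byte lead, need 1 cont bytes. acc=0x17
Byte[10]=8A: continuation. acc=(acc<<6)|0x0A=0x5CA
Completed: cp=U+05CA (starts at byte 9)
Byte[11]=D5: 2-byte lead, need 1 cont bytes. acc=0x15
Byte[12]=84: continuation. acc=(acc<<6)|0x04=0x544
Completed: cp=U+0544 (starts at byte 11)
Byte[13]=E8: 3-byte lead, need 2 cont bytes. acc=0x8
Byte[14]=92: continuation. acc=(acc<<6)|0x12=0x212
Byte[15]=86: continuation. acc=(acc<<6)|0x06=0x8486
Completed: cp=U+8486 (starts at byte 13)

Answer: U+3AB1 U+6E74 U+4C7D U+05CA U+0544 U+8486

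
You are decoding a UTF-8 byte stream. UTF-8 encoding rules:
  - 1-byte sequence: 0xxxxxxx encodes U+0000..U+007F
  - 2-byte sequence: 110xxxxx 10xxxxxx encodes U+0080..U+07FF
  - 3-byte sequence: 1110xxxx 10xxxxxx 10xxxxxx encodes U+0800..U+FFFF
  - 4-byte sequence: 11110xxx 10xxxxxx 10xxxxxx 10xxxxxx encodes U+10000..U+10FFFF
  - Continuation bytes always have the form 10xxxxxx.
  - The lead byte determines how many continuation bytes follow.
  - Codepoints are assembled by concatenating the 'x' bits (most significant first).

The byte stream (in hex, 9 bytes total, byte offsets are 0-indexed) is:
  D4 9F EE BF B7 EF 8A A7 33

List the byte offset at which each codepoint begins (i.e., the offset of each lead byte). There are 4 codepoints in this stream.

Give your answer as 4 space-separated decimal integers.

Answer: 0 2 5 8

Derivation:
Byte[0]=D4: 2-byte lead, need 1 cont bytes. acc=0x14
Byte[1]=9F: continuation. acc=(acc<<6)|0x1F=0x51F
Completed: cp=U+051F (starts at byte 0)
Byte[2]=EE: 3-byte lead, need 2 cont bytes. acc=0xE
Byte[3]=BF: continuation. acc=(acc<<6)|0x3F=0x3BF
Byte[4]=B7: continuation. acc=(acc<<6)|0x37=0xEFF7
Completed: cp=U+EFF7 (starts at byte 2)
Byte[5]=EF: 3-byte lead, need 2 cont bytes. acc=0xF
Byte[6]=8A: continuation. acc=(acc<<6)|0x0A=0x3CA
Byte[7]=A7: continuation. acc=(acc<<6)|0x27=0xF2A7
Completed: cp=U+F2A7 (starts at byte 5)
Byte[8]=33: 1-byte ASCII. cp=U+0033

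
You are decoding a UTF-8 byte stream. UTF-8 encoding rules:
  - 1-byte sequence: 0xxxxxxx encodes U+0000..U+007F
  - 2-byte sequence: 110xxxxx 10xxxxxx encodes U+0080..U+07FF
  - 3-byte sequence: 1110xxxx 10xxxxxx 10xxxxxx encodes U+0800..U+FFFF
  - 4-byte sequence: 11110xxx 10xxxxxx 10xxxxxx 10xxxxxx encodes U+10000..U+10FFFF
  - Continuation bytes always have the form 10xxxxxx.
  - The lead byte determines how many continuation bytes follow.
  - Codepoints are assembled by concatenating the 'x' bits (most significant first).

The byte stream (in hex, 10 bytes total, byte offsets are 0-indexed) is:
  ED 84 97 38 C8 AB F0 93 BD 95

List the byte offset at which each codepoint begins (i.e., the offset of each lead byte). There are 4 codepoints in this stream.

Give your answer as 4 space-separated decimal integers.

Answer: 0 3 4 6

Derivation:
Byte[0]=ED: 3-byte lead, need 2 cont bytes. acc=0xD
Byte[1]=84: continuation. acc=(acc<<6)|0x04=0x344
Byte[2]=97: continuation. acc=(acc<<6)|0x17=0xD117
Completed: cp=U+D117 (starts at byte 0)
Byte[3]=38: 1-byte ASCII. cp=U+0038
Byte[4]=C8: 2-byte lead, need 1 cont bytes. acc=0x8
Byte[5]=AB: continuation. acc=(acc<<6)|0x2B=0x22B
Completed: cp=U+022B (starts at byte 4)
Byte[6]=F0: 4-byte lead, need 3 cont bytes. acc=0x0
Byte[7]=93: continuation. acc=(acc<<6)|0x13=0x13
Byte[8]=BD: continuation. acc=(acc<<6)|0x3D=0x4FD
Byte[9]=95: continuation. acc=(acc<<6)|0x15=0x13F55
Completed: cp=U+13F55 (starts at byte 6)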